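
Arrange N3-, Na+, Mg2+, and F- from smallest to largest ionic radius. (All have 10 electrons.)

Mg2+, Na+, F-, N3-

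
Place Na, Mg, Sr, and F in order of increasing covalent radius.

F, Mg, Na, Sr

Atomic radius shrinks across a period as nuclear charge pulls the same shell inward, and grows down a group as new shells are added.
Here both period and group differ, so the two effects have to be weighed against each other.
Mg > F: relative to F, both the across-period and down-group shifts push Mg's atomic radius up.
Na > Mg: Na lies to the left of Mg in period 3, so the across-period effect alone puts Na larger.
Sr > Na: the two effects oppose for this pair; the down-group effect wins (185 vs 155 pm).
Tabulated atomic radius (pm): F 64, Na 155, Mg 139, Sr 185.
So from smallest to largest: F < Mg < Na < Sr.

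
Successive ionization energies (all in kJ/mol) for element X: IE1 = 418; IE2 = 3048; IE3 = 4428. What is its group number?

Look for the largest jump between consecutive ionization energies: IE2/IE1 ≈ 7.3, far larger than any earlier ratio.
That jump marks the point where a core electron is being removed. So the atom has 1 valence electron.
A main-group element with 1 valence electron is in group 1.

Group 1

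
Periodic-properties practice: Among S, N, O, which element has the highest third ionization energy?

O

The third ionization energy removes an electron from the +2 ion. For each element: S²⁺ still has 4 valence electrons; N²⁺ still has 3 valence electrons; O²⁺ still has 4 valence electrons.
All are still removing valence electrons, so compare the +2 ions as you would atoms: IE_3 generally rises across a period (higher Z_eff) and falls down a group (larger shell), subject to the usual subshell exceptions.
Valence configurations: S²⁺ [Ne]3s²3p², N²⁺ [He]2s²2p¹, O²⁺ [He]2s²2p².
Tabulated IE_3 (kJ/mol): S 3357, N 4578, O 5300.
Overall IE_3 order: S < N < O.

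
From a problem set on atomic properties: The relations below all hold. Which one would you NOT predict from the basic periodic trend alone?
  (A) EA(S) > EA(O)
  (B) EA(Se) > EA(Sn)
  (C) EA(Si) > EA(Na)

The general trend: electron affinity increases across a period and decreases down a group.
(A) S (period 3, group 16) vs O (period 2, group 16): the stated order contradicts the simple trend.
(B) Se (period 4, group 16) vs Sn (period 5, group 14): the stated order agrees with the simple trend.
(C) Si (period 3, group 14) vs Na (period 3, group 1): the stated order agrees with the simple trend.
The exception is (A): the compact 2p subshell of O repels the added electron more than S's larger 3p does.

(A)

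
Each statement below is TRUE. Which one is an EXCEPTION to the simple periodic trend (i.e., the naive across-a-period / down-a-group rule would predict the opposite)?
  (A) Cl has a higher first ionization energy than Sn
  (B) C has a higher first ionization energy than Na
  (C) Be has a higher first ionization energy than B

The general trend: first ionization energy increases across a period and decreases down a group.
(A) Cl (period 3, group 17) vs Sn (period 5, group 14): the stated order agrees with the simple trend.
(B) C (period 2, group 14) vs Na (period 3, group 1): the stated order agrees with the simple trend.
(C) Be (period 2, group 2) vs B (period 2, group 13): the stated order contradicts the simple trend.
The exception is (C): removing B's lone 2p electron is easier than breaking Be's filled 2s².

(C)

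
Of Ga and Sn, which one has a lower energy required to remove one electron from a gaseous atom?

Ga is in period 4, group 13; Sn is in period 5, group 14.
Removing the outermost electron gets harder across a period and easier down a group.
These sit on a diagonal, where the across-period and down-group effects partly cancel.
Sn > Ga: the two effects oppose for this pair; the across-period effect wins (709 vs 579 kJ/mol).
Approximate values (kJ/mol): Ga 579, Sn 709.
So Ga has the lower energy required to remove one electron from a gaseous atom (Ga < Sn).

Ga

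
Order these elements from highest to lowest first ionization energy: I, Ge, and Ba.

Ge is in period 4, group 14; I is in period 5, group 17; Ba is in period 6, group 2.
IE₁ increases left→right with effective nuclear charge and decreases top→bottom as the valence shell moves farther out.
Here both period and group differ, so the two effects have to be weighed against each other.
Ge > Ba: both effects reinforce here, so Ge is clearly the higher of the two.
I > Ge: period and group pull opposite ways; the across-period shift dominates (1008 vs 762 kJ/mol).
Tabulated first ionization energy (kJ/mol): Ge 762, I 1008, Ba 503.
So from highest to lowest: I > Ge > Ba.

I, Ge, Ba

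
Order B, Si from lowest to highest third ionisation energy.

Si, B

Consider each +2 ion: B²⁺ still has 1 valence electron; Si²⁺ still has 2 valence electrons.
All are still removing valence electrons, so compare the +2 ions as you would atoms: IE_3 generally rises across a period (higher Z_eff) and falls down a group (larger shell), subject to the usual subshell exceptions.
Valence configurations: B²⁺ [He]2s¹, Si²⁺ [Ne]3s².
Tabulated IE_3 (kJ/mol): B 3660, Si 3232.
So the third ionization energies run Si < B.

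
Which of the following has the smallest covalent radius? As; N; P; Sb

Radius decreases left→right (rising Z_eff, same n) and increases top→bottom (higher n).
All are in group 15, so atomic radius increases down the group.
The smallest covalent radius among these belongs to N.

N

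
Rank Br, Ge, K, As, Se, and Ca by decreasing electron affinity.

Br > Se > Ge > As > K > Ca

K is in period 4, group 1; Ca is in period 4, group 2; Ge is in period 4, group 14; As is in period 4, group 15; Se is in period 4, group 16; Br is in period 4, group 17.
Adding an electron releases more energy for atoms nearer the top right (short of the noble gases).
All lie in period 4; the across-period trend (electron affinity increases left to right) applies, with the exception below.
Note the exception: K has a higher electron affinity than Ca, contrary to the simple trend — adding an electron to Ca (ns²) has to open a new, higher-energy np subshell, which is unfavourable.
Note the exception: Ge has a higher electron affinity than As, contrary to the simple trend — adding an electron to As's half-filled 4p³ is unfavourable, so Ge (4p²) has the more exothermic EA.
Approximate values (kJ/mol): K 48, Ca 2, Ge 119, As 78, Se 195, Br 325.
So from highest to lowest: Br > Se > Ge > As > K > Ca.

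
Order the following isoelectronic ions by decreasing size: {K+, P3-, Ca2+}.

P3-, K+, Ca2+

All of these have 18 electrons, so size is governed by nuclear charge alone: the more protons, the stronger the pull on the same electron cloud, and the smaller the ion.
Nuclear charges: Ca2+ (Z=20), K+ (Z=19), P3- (Z=15).
Largest to smallest: P3- > K+ > Ca2+.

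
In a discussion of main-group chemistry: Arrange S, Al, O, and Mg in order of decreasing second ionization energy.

The second ionization energy removes an electron from the +1 ion. For each element: S⁺ still has 5 valence electrons; Al⁺ still has 2 valence electrons; O⁺ still has 5 valence electrons; Mg⁺ still has 1 valence electron.
All are still removing valence electrons, so compare the +1 ions as you would atoms: IE_2 generally rises across a period (higher Z_eff) and falls down a group (larger shell), subject to the usual subshell exceptions.
Valence configurations: S⁺ [Ne]3s²3p³, Al⁺ [Ne]3s², O⁺ [He]2s²2p³, Mg⁺ [Ne]3s¹.
Tabulated IE_2 (kJ/mol): S 2252, Al 1817, O 3388, Mg 1451.
So the second ionization energies run Mg < Al < S < O.

O > S > Al > Mg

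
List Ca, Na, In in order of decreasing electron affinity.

Atoms with high Z_eff and room in the valence shell (especially the halogens) have the most exothermic electron affinities.
These sit on a diagonal, where the across-period and down-group effects partly cancel.
In > Ca: the two effects oppose for this pair; the across-period effect wins (29 vs 2 kJ/mol).
Na > In: the two effects oppose for this pair; the down-group effect wins (53 vs 29 kJ/mol).
Approximate values (kJ/mol): Na 53, Ca 2, In 29.
So from highest to lowest: Na > In > Ca.

Na, In, Ca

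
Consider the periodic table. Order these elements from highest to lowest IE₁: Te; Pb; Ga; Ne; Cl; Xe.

Ne > Cl > Xe > Te > Pb > Ga

Ne is in period 2, group 18; Cl is in period 3, group 17; Ga is in period 4, group 13; Te is in period 5, group 16; Xe is in period 5, group 18; Pb is in period 6, group 14.
First ionization energy rises across a period (greater Z_eff holds electrons more tightly) and falls down a group (valence electrons are farther from the nucleus).
These span different periods and groups, so the two trends combine.
Pb > Ga: the two effects oppose for this pair; the across-period effect wins (716 vs 579 kJ/mol).
Te > Pb: relative to Pb, both the across-period and down-group shifts push Te's first ionization energy up.
Xe > Te: both are in period 5; the period trend gives Xe the larger value.
Cl > Xe: the two effects oppose for this pair; the down-group effect wins (1251 vs 1170 kJ/mol).
Ne > Cl: relative to Cl, both the across-period and down-group shifts push Ne's first ionization energy up.
Approximate values (kJ/mol): Ne 2081, Cl 1251, Ga 579, Te 869, Xe 1170, Pb 716.
So from highest to lowest: Ne > Cl > Xe > Te > Pb > Ga.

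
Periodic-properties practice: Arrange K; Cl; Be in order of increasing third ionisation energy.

Cl < K < Be

After 2 electrons have been removed, what remains? K²⁺ is already 1 electron into the core; Cl²⁺ still has 5 valence electrons; Be²⁺ is the bare [He] core.
Pulling an electron out of a noble-gas core costs far more than removing a remaining valence electron, so K and Be sit at the high end of IE_3.
Tabulated IE_3 (kJ/mol): K 4420, Cl 3822, Be 14849.
So the third ionization energies run Cl < K < Be.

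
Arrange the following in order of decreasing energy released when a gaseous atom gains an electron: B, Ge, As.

B is in period 2, group 13; Ge is in period 4, group 14; As is in period 4, group 15.
Adding an electron releases more energy for atoms nearer the top right (short of the noble gases).
Neither a single period nor a single group — weigh both effects.
As > B: the two effects oppose for this pair; the across-period effect wins (78 vs 27 kJ/mol).
Ge > As: this pair runs against the simple trend — see the exception note.
Note the exception: Ge has a higher electron affinity than As, contrary to the simple trend — adding an electron to As's half-filled 4p³ is unfavourable, so Ge (4p²) has the more exothermic EA.
Tabulated electron affinity (kJ/mol): B 27, Ge 119, As 78.
So from highest to lowest: Ge > As > B.

Ge, As, B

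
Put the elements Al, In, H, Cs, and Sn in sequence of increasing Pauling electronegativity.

Cs, Al, In, Sn, H

EN rises left→right (higher Z_eff, smaller atoms) and falls top→bottom (larger, more shielded atoms).
These span different periods and groups, so the two trends combine.
Al > Cs: both effects reinforce here, so Al is clearly the higher of the two.
In > Al: this pair runs against the simple trend — see the exception note.
Sn > In: both are in period 5; the period trend gives Sn the larger value.
H > Sn: period and group pull opposite ways; the down-group shift dominates (2.20 vs 1.96).
Note the exception: In has a higher electronegativity than Al, contrary to the simple trend — poor shielding by filled d (and f) subshells raises the heavier element's effective nuclear charge more than the simple down-group trend predicts.
Approximate values (Pauling): H 2.20, Al 1.61, In 1.78, Sn 1.96, Cs 0.79.
So from lowest to highest: Cs < Al < In < Sn < H.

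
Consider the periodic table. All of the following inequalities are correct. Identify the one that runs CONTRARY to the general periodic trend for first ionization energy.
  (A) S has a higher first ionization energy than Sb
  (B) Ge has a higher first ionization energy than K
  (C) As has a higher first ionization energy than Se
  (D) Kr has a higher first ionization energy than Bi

(C)

The general trend: first ionization energy increases across a period and decreases down a group.
(A) S (period 3, group 16) vs Sb (period 5, group 15): the stated order agrees with the simple trend.
(B) Ge (period 4, group 14) vs K (period 4, group 1): the stated order agrees with the simple trend.
(C) As (period 4, group 15) vs Se (period 4, group 16): the stated order contradicts the simple trend.
(D) Kr (period 4, group 18) vs Bi (period 6, group 15): the stated order agrees with the simple trend.
The exception is (C): Se (4p⁴) ionizes more easily than half-filled As (4p³).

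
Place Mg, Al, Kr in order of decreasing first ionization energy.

Mg is in period 3, group 2; Al is in period 3, group 13; Kr is in period 4, group 18.
First ionization energy rises across a period (greater Z_eff holds electrons more tightly) and falls down a group (valence electrons are farther from the nucleus).
These span different periods and groups, so the two trends combine.
Mg > Al: this pair runs against the simple trend — see the exception note.
Kr > Mg: the two effects oppose for this pair; the across-period effect wins (1351 vs 738 kJ/mol).
Note the exception: Mg has a higher first ionization energy than Al, contrary to the simple trend — Al's single 3p electron is easier to remove than one from Mg's filled 3s².
Approximate values (kJ/mol): Mg 738, Al 578, Kr 1351.
So from highest to lowest: Kr > Mg > Al.

Kr > Mg > Al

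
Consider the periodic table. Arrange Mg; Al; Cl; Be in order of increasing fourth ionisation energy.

Cl, Mg, Al, Be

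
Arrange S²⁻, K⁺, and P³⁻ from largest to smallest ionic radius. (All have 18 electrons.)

P³⁻ > S²⁻ > K⁺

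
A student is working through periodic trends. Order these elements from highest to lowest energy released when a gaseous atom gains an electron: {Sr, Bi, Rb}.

Rb is in period 5, group 1; Sr is in period 5, group 2; Bi is in period 6, group 15.
Electron affinity generally becomes more exothermic across a period toward the halogens and less exothermic down a group.
These span different periods and groups, so the two trends combine.
Rb > Sr: this pair runs against the simple trend — see the exception note.
Bi > Rb: period and group pull opposite ways; the across-period shift dominates (91 vs 47 kJ/mol).
Note the exception: Rb has a higher electron affinity than Sr, contrary to the simple trend — adding an electron to Sr (ns²) has to open a new, higher-energy np subshell, which is unfavourable.
Approximate values (kJ/mol): Rb 47, Sr 5, Bi 91.
So from highest to lowest: Bi > Rb > Sr.

Bi > Rb > Sr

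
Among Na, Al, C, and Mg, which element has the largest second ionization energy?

Na

Consider each +1 ion: Na⁺ is the bare [Ne] core; Al⁺ still has 2 valence electrons; C⁺ still has 3 valence electrons; Mg⁺ still has 1 valence electron.
Breaking into a closed-shell core is much more expensive than removing a leftover valence electron — Na has the largest IE_2 here.
Valence configurations: Al⁺ [Ne]3s², C⁺ [He]2s²2p¹, Mg⁺ [Ne]3s¹.
Tabulated IE_2 (kJ/mol): Na 4562, Al 1817, C 2353, Mg 1451.
Overall IE_2 order: Mg < Al < C < Na.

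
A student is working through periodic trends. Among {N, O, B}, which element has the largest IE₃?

After 2 electrons have been removed, what remains? N²⁺ still has 3 valence electrons; O²⁺ still has 4 valence electrons; B²⁺ still has 1 valence electron.
All are still removing valence electrons, so compare the +2 ions as you would atoms: IE_3 generally rises across a period (higher Z_eff) and falls down a group (larger shell), subject to the usual subshell exceptions.
Valence configurations: N²⁺ [He]2s²2p¹, O²⁺ [He]2s²2p², B²⁺ [He]2s¹.
Tabulated IE_3 (kJ/mol): N 4578, O 5300, B 3660.
Putting it together, IE_3: B < N < O.

O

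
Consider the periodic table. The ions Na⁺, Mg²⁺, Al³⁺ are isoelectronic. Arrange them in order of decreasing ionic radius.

All of these have 10 electrons, so size is governed by nuclear charge alone: the more protons, the stronger the pull on the same electron cloud, and the smaller the ion.
Nuclear charges: Al³⁺ (Z=13), Mg²⁺ (Z=12), Na⁺ (Z=11).
Largest to smallest: Na⁺ > Mg²⁺ > Al³⁺.

Na⁺, Mg²⁺, Al³⁺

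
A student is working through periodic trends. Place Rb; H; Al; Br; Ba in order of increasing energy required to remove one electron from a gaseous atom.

Rb, Ba, Al, Br, H

H is in period 1, group 1; Al is in period 3, group 13; Br is in period 4, group 17; Rb is in period 5, group 1; Ba is in period 6, group 2.
Removing the outermost electron gets harder across a period and easier down a group.
Here both period and group differ, so the two effects have to be weighed against each other.
Ba > Rb: period and group pull opposite ways; the across-period shift dominates (503 vs 403 kJ/mol).
Al > Ba: relative to Ba, both the across-period and down-group shifts push Al's first ionization energy up.
Br > Al: period and group pull opposite ways; the across-period shift dominates (1140 vs 578 kJ/mol).
H > Br: the two effects oppose for this pair; the down-group effect wins (1312 vs 1140 kJ/mol).
Tabulated first ionization energy (kJ/mol): H 1312, Al 578, Br 1140, Rb 403, Ba 503.
So from lowest to highest: Rb < Ba < Al < Br < H.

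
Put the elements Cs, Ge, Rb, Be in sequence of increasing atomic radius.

Be, Ge, Rb, Cs

Be is in period 2, group 2; Ge is in period 4, group 14; Rb is in period 5, group 1; Cs is in period 6, group 1.
Across a period the added protons contract the valence shell; down a group each new principal shell makes the atom larger.
Here both period and group differ, so the two effects have to be weighed against each other.
Ge > Be: the two effects oppose for this pair; the down-group effect wins (121 vs 102 pm).
Rb > Ge: both effects reinforce here, so Rb is clearly the larger of the two.
Cs > Rb: Cs sits below Rb in group 1, so the down-group effect alone puts Cs larger.
Tabulated atomic radius (pm): Be 102, Ge 121, Rb 210, Cs 232.
So from smallest to largest: Be < Ge < Rb < Cs.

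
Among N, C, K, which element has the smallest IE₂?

C

Consider each +1 ion: N⁺ still has 4 valence electrons; C⁺ still has 3 valence electrons; K⁺ is the bare [Ar] core.
Core electrons are held far more tightly than valence electrons, so K tops the IE_2 order.
Valence configurations: N⁺ [He]2s²2p², C⁺ [He]2s²2p¹.
The numbers (kJ/mol): N 2856, C 2353, K 3052.
Putting it together, IE_2: C < N < K.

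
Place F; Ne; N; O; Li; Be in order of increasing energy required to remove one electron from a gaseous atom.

Across a period the outer electron is held more tightly (higher IE₁); down a group it sits in a higher shell, more shielded, and comes off more easily.
All lie in period 2; the across-period trend (first ionization energy increases left to right) applies, with the exception below.
Note the exception: N has a higher first ionization energy than O, contrary to the simple trend — pairing an electron in O's 2p⁴ costs repulsion energy, so O ionizes more easily than half-filled N (2p³).
Approximate values (kJ/mol): Li 520, Be 900, N 1402, O 1314, F 1681, Ne 2081.
So from lowest to highest: Li < Be < O < N < F < Ne.

Li, Be, O, N, F, Ne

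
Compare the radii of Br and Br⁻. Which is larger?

Br⁻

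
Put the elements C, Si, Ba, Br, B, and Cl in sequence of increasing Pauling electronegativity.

EN rises left→right (higher Z_eff, smaller atoms) and falls top→bottom (larger, more shielded atoms).
These span different periods and groups, so the two trends combine.
Si > Ba: both effects reinforce here, so Si is clearly the higher of the two.
B > Si: the two effects oppose for this pair; the down-group effect wins (2.04 vs 1.90).
C > B: C lies to the right of B in period 2, so the across-period effect alone puts C higher.
Br > C: period and group pull opposite ways; the across-period shift dominates (2.96 vs 2.55).
Cl > Br: they share group 17; the group trend gives Cl the larger value.
Tabulated electronegativity (Pauling): B 2.04, C 2.55, Si 1.90, Cl 3.16, Br 2.96, Ba 0.89.
So from lowest to highest: Ba < Si < B < C < Br < Cl.

Ba < Si < B < C < Br < Cl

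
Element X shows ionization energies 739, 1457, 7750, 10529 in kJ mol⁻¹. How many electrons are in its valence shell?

2

Look for the largest jump between consecutive ionization energies: IE3/IE2 ≈ 5.3, far larger than any earlier ratio.
That jump marks the point where a core electron is being removed. So the atom has 2 valence electrons.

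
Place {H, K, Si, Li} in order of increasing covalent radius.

H, Si, Li, K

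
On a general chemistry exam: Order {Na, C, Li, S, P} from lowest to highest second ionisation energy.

P, S, C, Na, Li

Consider each +1 ion: Na⁺ is the bare [Ne] core; C⁺ still has 3 valence electrons; Li⁺ is the bare [He] core; S⁺ still has 5 valence electrons; P⁺ still has 4 valence electrons.
Breaking into a closed-shell core is much more expensive than removing a leftover valence electron — Na and Li have the largest IE_2 here.
Valence configurations: C⁺ [He]2s²2p¹, S⁺ [Ne]3s²3p³, P⁺ [Ne]3s²3p².
Approximate IE_2 values (kJ/mol): Na 4562, C 2353, Li 7298, S 2252, P 1907.
Hence IE_2: P < S < C < Na < Li.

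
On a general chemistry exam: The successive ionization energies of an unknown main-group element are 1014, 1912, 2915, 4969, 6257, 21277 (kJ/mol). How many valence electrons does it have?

Look for the largest jump between consecutive ionization energies: IE6/IE5 ≈ 3.4, far larger than any earlier ratio.
That jump marks the point where a core electron is being removed. So the atom has 5 valence electrons.

5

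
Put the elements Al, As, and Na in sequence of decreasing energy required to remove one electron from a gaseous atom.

As, Al, Na

First ionization energy rises across a period (greater Z_eff holds electrons more tightly) and falls down a group (valence electrons are farther from the nucleus).
Here both period and group differ, so the two effects have to be weighed against each other.
Al > Na: Al lies to the right of Na in period 3, so the across-period effect alone puts Al higher.
As > Al: the two effects oppose for this pair; the across-period effect wins (947 vs 578 kJ/mol).
Tabulated first ionization energy (kJ/mol): Na 496, Al 578, As 947.
So from highest to lowest: As > Al > Na.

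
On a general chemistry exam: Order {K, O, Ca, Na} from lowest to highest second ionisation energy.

Consider each +1 ion: K⁺ is the bare [Ar] core; O⁺ still has 5 valence electrons; Ca⁺ still has 1 valence electron; Na⁺ is the bare [Ne] core.
Usually core removal costs more than valence removal, but here the competition is close: a tightly held n=2 valence electron can cost more to remove than an n=3 core electron, so the actual values have to decide it.
Valence configurations: O⁺ [He]2s²2p³, Ca⁺ [Ar]4s¹.
The numbers (kJ/mol): K 3052, O 3388, Ca 1145, Na 4562.
Putting it together, IE_2: Ca < K < O < Na.

Ca < K < O < Na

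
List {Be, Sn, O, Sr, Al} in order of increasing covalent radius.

O, Be, Al, Sn, Sr

Radius decreases left→right (rising Z_eff, same n) and increases top→bottom (higher n).
Here both period and group differ, so the two effects have to be weighed against each other.
Be > O: both are in period 2; the period trend gives Be the larger value.
Al > Be: period and group pull opposite ways; the down-group shift dominates (126 vs 102 pm).
Sn > Al: the two effects oppose for this pair; the down-group effect wins (140 vs 126 pm).
Sr > Sn: both are in period 5; the period trend gives Sr the larger value.
Approximate values (pm): Be 102, O 63, Al 126, Sr 185, Sn 140.
So from smallest to largest: O < Be < Al < Sn < Sr.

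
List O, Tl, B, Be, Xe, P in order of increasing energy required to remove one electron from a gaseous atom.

Tl, B, Be, P, Xe, O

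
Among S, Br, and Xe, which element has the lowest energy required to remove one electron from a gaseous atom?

S is in period 3, group 16; Br is in period 4, group 17; Xe is in period 5, group 18.
Removing the outermost electron gets harder across a period and easier down a group.
These sit on a diagonal, where the across-period and down-group effects partly cancel.
Br > S: the two effects oppose for this pair; the across-period effect wins (1140 vs 1000 kJ/mol).
Xe > Br: period and group pull opposite ways; the across-period shift dominates (1170 vs 1140 kJ/mol).
For reference (kJ/mol): S 1000, Br 1140, Xe 1170.
The lowest energy required to remove one electron from a gaseous atom among these belongs to S.

S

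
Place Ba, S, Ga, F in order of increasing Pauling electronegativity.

Ba < Ga < S < F

F is in period 2, group 17; S is in period 3, group 16; Ga is in period 4, group 13; Ba is in period 6, group 2.
Atoms toward the upper right of the periodic table pull bonding electrons most strongly.
These span different periods and groups, so the two trends combine.
Ga > Ba: both effects reinforce here, so Ga is clearly the higher of the two.
S > Ga: relative to Ga, both the across-period and down-group shifts push S's electronegativity up.
F > S: both effects reinforce here, so F is clearly the higher of the two.
For reference (Pauling): F 3.98, S 2.58, Ga 1.81, Ba 0.89.
So from lowest to highest: Ba < Ga < S < F.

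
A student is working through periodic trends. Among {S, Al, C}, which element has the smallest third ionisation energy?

Al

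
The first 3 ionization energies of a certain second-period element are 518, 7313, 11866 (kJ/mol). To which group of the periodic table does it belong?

Look for the largest jump between consecutive ionization energies: IE2/IE1 ≈ 14.1, far larger than any earlier ratio.
That jump marks the point where a core electron is being removed. So the atom has 1 valence electron.
A main-group element with 1 valence electron is in group 1.

Group 1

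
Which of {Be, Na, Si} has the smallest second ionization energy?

Si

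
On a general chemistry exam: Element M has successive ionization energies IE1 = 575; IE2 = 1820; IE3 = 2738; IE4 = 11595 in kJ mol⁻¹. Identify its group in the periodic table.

Look for the largest jump between consecutive ionization energies: IE4/IE3 ≈ 4.2, far larger than any earlier ratio.
That jump marks the point where a core electron is being removed. So the atom has 3 valence electrons.
A main-group element with 3 valence electrons is in group 13.

Group 13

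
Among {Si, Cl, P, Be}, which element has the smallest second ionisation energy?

Si

Consider each +1 ion: Si⁺ still has 3 valence electrons; Cl⁺ still has 6 valence electrons; P⁺ still has 4 valence electrons; Be⁺ still has 1 valence electron.
All are still removing valence electrons, so compare the +1 ions as you would atoms: IE_2 generally rises across a period (higher Z_eff) and falls down a group (larger shell), subject to the usual subshell exceptions.
Valence configurations: Si⁺ [Ne]3s²3p¹, Cl⁺ [Ne]3s²3p⁴, P⁺ [Ne]3s²3p², Be⁺ [He]2s¹.
The numbers (kJ/mol): Si 1577, Cl 2298, P 1907, Be 1757.
Putting it together, IE_2: Si < Be < P < Cl.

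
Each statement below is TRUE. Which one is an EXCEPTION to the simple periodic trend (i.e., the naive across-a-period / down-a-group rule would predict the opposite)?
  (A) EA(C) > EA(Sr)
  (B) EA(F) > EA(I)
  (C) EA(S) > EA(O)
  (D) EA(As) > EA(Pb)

The general trend: electron affinity increases across a period and decreases down a group.
(A) C (period 2, group 14) vs Sr (period 5, group 2): the stated order agrees with the simple trend.
(B) F (period 2, group 17) vs I (period 5, group 17): the stated order agrees with the simple trend.
(C) S (period 3, group 16) vs O (period 2, group 16): the stated order contradicts the simple trend.
(D) As (period 4, group 15) vs Pb (period 6, group 14): the stated order agrees with the simple trend.
The exception is (C): the compact 2p subshell of O repels the added electron more than S's larger 3p does.

(C)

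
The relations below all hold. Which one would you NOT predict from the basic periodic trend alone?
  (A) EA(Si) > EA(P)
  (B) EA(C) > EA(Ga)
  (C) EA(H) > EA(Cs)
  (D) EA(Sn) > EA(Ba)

(A)

The general trend: electron affinity increases across a period and decreases down a group.
(A) Si (period 3, group 14) vs P (period 3, group 15): the stated order contradicts the simple trend.
(B) C (period 2, group 14) vs Ga (period 4, group 13): the stated order agrees with the simple trend.
(C) H (period 1, group 1) vs Cs (period 6, group 1): the stated order agrees with the simple trend.
(D) Sn (period 5, group 14) vs Ba (period 6, group 2): the stated order agrees with the simple trend.
The exception is (A): adding an electron to P's half-filled 3p³ is unfavourable, so Si (3p²) has the more exothermic EA.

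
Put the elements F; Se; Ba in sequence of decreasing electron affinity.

F > Se > Ba

F is in period 2, group 17; Se is in period 4, group 16; Ba is in period 6, group 2.
Electron affinity generally becomes more exothermic across a period toward the halogens and less exothermic down a group.
Neither a single period nor a single group — weigh both effects.
Se > Ba: relative to Ba, both the across-period and down-group shifts push Se's electron affinity up.
F > Se: both effects reinforce here, so F is clearly the higher of the two.
For reference (kJ/mol): F 328, Se 195, Ba 14.
So from highest to lowest: F > Se > Ba.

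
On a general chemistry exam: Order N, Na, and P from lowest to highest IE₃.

Consider each +2 ion: N²⁺ still has 3 valence electrons; Na²⁺ is already 1 electron into the core; P²⁺ still has 3 valence electrons.
Core electrons are held far more tightly than valence electrons, so Na tops the IE_3 order.
Valence configurations: N²⁺ [He]2s²2p¹, P²⁺ [Ne]3s²3p¹.
Tabulated IE_3 (kJ/mol): N 4578, Na 6910, P 2914.
Hence IE_3: P < N < Na.

P, N, Na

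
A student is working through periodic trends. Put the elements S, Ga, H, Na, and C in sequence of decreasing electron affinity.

S > C > H > Na > Ga

H is in period 1, group 1; C is in period 2, group 14; Na is in period 3, group 1; S is in period 3, group 16; Ga is in period 4, group 13.
EA tends to increase across a period and decrease down a group, though the pattern is less regular than for IE or radius.
Neither a single period nor a single group — weigh both effects.
Na > Ga: period and group pull opposite ways; the down-group shift dominates (53 vs 29 kJ/mol).
H > Na: H sits above Na in group 1, so the down-group effect alone puts H higher.
C > H: period and group pull opposite ways; the across-period shift dominates (122 vs 73 kJ/mol).
S > C: period and group pull opposite ways; the across-period shift dominates (200 vs 122 kJ/mol).
For reference (kJ/mol): H 73, C 122, Na 53, S 200, Ga 29.
So from highest to lowest: S > C > H > Na > Ga.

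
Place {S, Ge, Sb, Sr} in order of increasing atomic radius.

S < Ge < Sb < Sr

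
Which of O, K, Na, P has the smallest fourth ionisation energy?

The fourth ionization energy removes an electron from the +3 ion. For each element: O³⁺ still has 3 valence electrons; K³⁺ is already 2 electrons into the core; Na³⁺ is already 2 electrons into the core; P³⁺ still has 2 valence electrons.
Usually core removal costs more than valence removal, but here the competition is close: a tightly held n=2 valence electron can cost more to remove than an n=3 core electron, so the actual values have to decide it.
Valence configurations: O³⁺ [He]2s²2p¹, P³⁺ [Ne]3s².
Approximate IE_4 values (kJ/mol): O 7469, K 5877, Na 9543, P 4964.
Hence IE_4: P < K < O < Na.

P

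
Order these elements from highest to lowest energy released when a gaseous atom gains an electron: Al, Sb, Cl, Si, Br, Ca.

Cl > Br > Si > Sb > Al > Ca

Adding an electron releases more energy for atoms nearer the top right (short of the noble gases).
Neither a single period nor a single group — weigh both effects.
Al > Ca: both effects reinforce here, so Al is clearly the higher of the two.
Sb > Al: the two effects oppose for this pair; the across-period effect wins (103 vs 42 kJ/mol).
Si > Sb: the two effects oppose for this pair; the down-group effect wins (134 vs 103 kJ/mol).
Br > Si: the two effects oppose for this pair; the across-period effect wins (325 vs 134 kJ/mol).
Cl > Br: Cl sits above Br in group 17, so the down-group effect alone puts Cl higher.
Tabulated electron affinity (kJ/mol): Al 42, Si 134, Cl 349, Ca 2, Br 325, Sb 103.
So from highest to lowest: Cl > Br > Si > Sb > Al > Ca.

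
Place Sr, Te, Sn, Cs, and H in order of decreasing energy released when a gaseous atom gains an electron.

Te, Sn, H, Cs, Sr

EA tends to increase across a period and decrease down a group, though the pattern is less regular than for IE or radius.
These span different periods and groups, so the two trends combine.
Cs > Sr: this pair runs against the simple trend — see the exception note.
H > Cs: they share group 1; the group trend gives H the larger value.
Sn > H: period and group pull opposite ways; the across-period shift dominates (107 vs 73 kJ/mol).
Te > Sn: both are in period 5; the period trend gives Te the larger value.
Note the exception: Cs has a higher electron affinity than Sr, contrary to the simple trend — adding an electron to Sr (ns²) has to open a new, higher-energy np subshell, which is unfavourable.
Tabulated electron affinity (kJ/mol): H 73, Sr 5, Sn 107, Te 190, Cs 46.
So from highest to lowest: Te > Sn > H > Cs > Sr.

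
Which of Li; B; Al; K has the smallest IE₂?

Al

IE_2 is the cost of taking one more electron from the +1 cation: Li⁺ is the bare [He] core; B⁺ still has 2 valence electrons; Al⁺ still has 2 valence electrons; K⁺ is the bare [Ar] core.
Pulling an electron out of a noble-gas core costs far more than removing a remaining valence electron, so K and Li sit at the high end of IE_2.
Valence configurations: B⁺ [He]2s², Al⁺ [Ne]3s².
Tabulated IE_2 (kJ/mol): Li 7298, B 2427, Al 1817, K 3052.
So the second ionization energies run Al < B < K < Li.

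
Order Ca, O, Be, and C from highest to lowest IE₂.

O > C > Be > Ca

IE_2 is the cost of taking one more electron from the +1 cation: Ca⁺ still has 1 valence electron; O⁺ still has 5 valence electrons; Be⁺ still has 1 valence electron; C⁺ still has 3 valence electrons.
All are still removing valence electrons, so compare the +1 ions as you would atoms: IE_2 generally rises across a period (higher Z_eff) and falls down a group (larger shell), subject to the usual subshell exceptions.
Valence configurations: Ca⁺ [Ar]4s¹, O⁺ [He]2s²2p³, Be⁺ [He]2s¹, C⁺ [He]2s²2p¹.
Approximate IE_2 values (kJ/mol): Ca 1145, O 3388, Be 1757, C 2353.
So the second ionization energies run Ca < Be < C < O.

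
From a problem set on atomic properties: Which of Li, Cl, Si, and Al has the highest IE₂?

Consider each +1 ion: Li⁺ is the bare [He] core; Cl⁺ still has 6 valence electrons; Si⁺ still has 3 valence electrons; Al⁺ still has 2 valence electrons.
Core electrons are held far more tightly than valence electrons, so Li tops the IE_2 order.
Valence configurations: Cl⁺ [Ne]3s²3p⁴, Si⁺ [Ne]3s²3p¹, Al⁺ [Ne]3s².
Si⁺ loses a lone 3p electron whereas Al⁺ must break into a filled 3s² pair, so IE_2(Al) > IE_2(Si) even though Si has the higher nuclear charge.
Tabulated IE_2 (kJ/mol): Li 7298, Cl 2298, Si 1577, Al 1817.
Hence IE_2: Si < Al < Cl < Li.

Li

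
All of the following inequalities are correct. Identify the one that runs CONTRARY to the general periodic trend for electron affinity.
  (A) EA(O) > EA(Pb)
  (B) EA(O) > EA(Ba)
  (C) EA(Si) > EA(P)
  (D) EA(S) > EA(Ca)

(C)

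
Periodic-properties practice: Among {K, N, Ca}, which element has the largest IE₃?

IE_3 is the cost of taking one more electron from the +2 cation: K²⁺ is already 1 electron into the core; N²⁺ still has 3 valence electrons; Ca²⁺ is the bare [Ar] core.
Usually core removal costs more than valence removal, but here the competition is close: a tightly held n=2 valence electron can cost more to remove than an n=3 core electron, so the actual values have to decide it.
The numbers (kJ/mol): K 4420, N 4578, Ca 4912.
Putting it together, IE_3: K < N < Ca.

Ca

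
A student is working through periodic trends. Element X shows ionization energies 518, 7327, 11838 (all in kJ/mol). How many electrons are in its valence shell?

Look for the largest jump between consecutive ionization energies: IE2/IE1 ≈ 14.1, far larger than any earlier ratio.
That jump marks the point where a core electron is being removed. So the atom has 1 valence electron.

1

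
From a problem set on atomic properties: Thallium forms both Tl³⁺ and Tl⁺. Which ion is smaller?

Both ions have Z = 81 protons, but Tl³⁺ has lost more electrons, so its remaining electrons feel a larger effective nuclear charge per electron and are pulled in more tightly.
Higher positive charge → smaller ion, so Tl⁺ > Tl³⁺.

Tl³⁺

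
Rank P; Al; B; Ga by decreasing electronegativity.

B is in period 2, group 13; Al is in period 3, group 13; P is in period 3, group 15; Ga is in period 4, group 13.
Atoms toward the upper right of the periodic table pull bonding electrons most strongly.
Here both period and group differ, so the two effects have to be weighed against each other.
Ga > Al: this pair runs against the simple trend — see the exception note.
B > Ga: B sits above Ga in group 13, so the down-group effect alone puts B higher.
P > B: the two effects oppose for this pair; the across-period effect wins (2.19 vs 2.04).
Note the exception: Ga has a higher electronegativity than Al, contrary to the simple trend — poor shielding by filled d (and f) subshells raises the heavier element's effective nuclear charge more than the simple down-group trend predicts.
Approximate values (Pauling): B 2.04, Al 1.61, P 2.19, Ga 1.81.
So from highest to lowest: P > B > Ga > Al.

P > B > Ga > Al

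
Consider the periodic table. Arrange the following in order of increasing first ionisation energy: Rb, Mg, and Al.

Mg is in period 3, group 2; Al is in period 3, group 13; Rb is in period 5, group 1.
Across a period the outer electron is held more tightly (higher IE₁); down a group it sits in a higher shell, more shielded, and comes off more easily.
Neither a single period nor a single group — weigh both effects.
Al > Rb: relative to Rb, both the across-period and down-group shifts push Al's first ionization energy up.
Mg > Al: this pair runs against the simple trend — see the exception note.
Note the exception: Mg has a higher first ionization energy than Al, contrary to the simple trend — Al's single 3p electron is easier to remove than one from Mg's filled 3s².
For reference (kJ/mol): Mg 738, Al 578, Rb 403.
So from lowest to highest: Rb < Al < Mg.

Rb, Al, Mg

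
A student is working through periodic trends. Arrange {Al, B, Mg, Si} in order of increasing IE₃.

IE_3 is the cost of taking one more electron from the +2 cation: Al²⁺ still has 1 valence electron; B²⁺ still has 1 valence electron; Mg²⁺ is the bare [Ne] core; Si²⁺ still has 2 valence electrons.
Pulling an electron out of a noble-gas core costs far more than removing a remaining valence electron, so Mg sits at the high end of IE_3.
Valence configurations: Al²⁺ [Ne]3s¹, B²⁺ [He]2s¹, Si²⁺ [Ne]3s².
Tabulated IE_3 (kJ/mol): Al 2745, B 3660, Mg 7733, Si 3232.
So the third ionization energies run Al < Si < B < Mg.

Al < Si < B < Mg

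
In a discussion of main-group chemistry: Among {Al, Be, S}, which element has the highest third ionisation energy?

Consider each +2 ion: Al²⁺ still has 1 valence electron; Be²⁺ is the bare [He] core; S²⁺ still has 4 valence electrons.
Breaking into a closed-shell core is much more expensive than removing a leftover valence electron — Be has the largest IE_3 here.
Valence configurations: Al²⁺ [Ne]3s¹, S²⁺ [Ne]3s²3p².
Tabulated IE_3 (kJ/mol): Al 2745, Be 14849, S 3357.
Putting it together, IE_3: Al < S < Be.

Be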